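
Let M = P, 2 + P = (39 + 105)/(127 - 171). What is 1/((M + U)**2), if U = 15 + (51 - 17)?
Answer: 121/231361 ≈ 0.00052299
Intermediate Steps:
P = -58/11 (P = -2 + (39 + 105)/(127 - 171) = -2 + 144/(-44) = -2 + 144*(-1/44) = -2 - 36/11 = -58/11 ≈ -5.2727)
M = -58/11 ≈ -5.2727
U = 49 (U = 15 + 34 = 49)
1/((M + U)**2) = 1/((-58/11 + 49)**2) = 1/((481/11)**2) = 1/(231361/121) = 121/231361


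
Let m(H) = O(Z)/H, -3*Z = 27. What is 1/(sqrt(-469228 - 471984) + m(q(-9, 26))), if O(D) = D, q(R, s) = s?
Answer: -234/636259393 - 1352*I*sqrt(235303)/636259393 ≈ -3.6777e-7 - 0.0010308*I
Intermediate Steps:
Z = -9 (Z = -1/3*27 = -9)
m(H) = -9/H
1/(sqrt(-469228 - 471984) + m(q(-9, 26))) = 1/(sqrt(-469228 - 471984) - 9/26) = 1/(sqrt(-941212) - 9*1/26) = 1/(2*I*sqrt(235303) - 9/26) = 1/(-9/26 + 2*I*sqrt(235303))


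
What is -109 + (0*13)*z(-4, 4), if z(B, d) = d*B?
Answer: -109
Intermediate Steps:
z(B, d) = B*d
-109 + (0*13)*z(-4, 4) = -109 + (0*13)*(-4*4) = -109 + 0*(-16) = -109 + 0 = -109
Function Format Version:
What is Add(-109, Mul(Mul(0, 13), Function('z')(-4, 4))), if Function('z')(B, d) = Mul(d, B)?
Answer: -109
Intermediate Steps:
Function('z')(B, d) = Mul(B, d)
Add(-109, Mul(Mul(0, 13), Function('z')(-4, 4))) = Add(-109, Mul(Mul(0, 13), Mul(-4, 4))) = Add(-109, Mul(0, -16)) = Add(-109, 0) = -109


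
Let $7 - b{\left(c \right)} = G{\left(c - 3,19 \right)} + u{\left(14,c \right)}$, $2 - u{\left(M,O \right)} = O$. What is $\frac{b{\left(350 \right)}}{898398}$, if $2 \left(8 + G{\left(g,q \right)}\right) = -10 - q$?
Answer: $\frac{755}{1796796} \approx 0.00042019$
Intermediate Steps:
$u{\left(M,O \right)} = 2 - O$
$G{\left(g,q \right)} = -13 - \frac{q}{2}$ ($G{\left(g,q \right)} = -8 + \frac{-10 - q}{2} = -8 - \left(5 + \frac{q}{2}\right) = -13 - \frac{q}{2}$)
$b{\left(c \right)} = \frac{55}{2} + c$ ($b{\left(c \right)} = 7 - \left(\left(-13 - \frac{19}{2}\right) - \left(-2 + c\right)\right) = 7 - \left(- \frac{45}{2} - \left(-2 + c\right)\right) = 7 - \left(- \frac{41}{2} - c\right) = 7 + \left(\frac{41}{2} + c\right) = \frac{55}{2} + c$)
$\frac{b{\left(350 \right)}}{898398} = \frac{\frac{55}{2} + 350}{898398} = \frac{755}{2} \cdot \frac{1}{898398} = \frac{755}{1796796}$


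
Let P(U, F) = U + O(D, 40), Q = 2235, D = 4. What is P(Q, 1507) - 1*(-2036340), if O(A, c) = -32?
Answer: 2038543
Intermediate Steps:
P(U, F) = -32 + U (P(U, F) = U - 32 = -32 + U)
P(Q, 1507) - 1*(-2036340) = (-32 + 2235) - 1*(-2036340) = 2203 + 2036340 = 2038543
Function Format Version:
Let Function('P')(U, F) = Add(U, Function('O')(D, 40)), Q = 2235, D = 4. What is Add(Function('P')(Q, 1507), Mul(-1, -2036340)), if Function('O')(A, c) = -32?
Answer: 2038543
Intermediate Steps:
Function('P')(U, F) = Add(-32, U) (Function('P')(U, F) = Add(U, -32) = Add(-32, U))
Add(Function('P')(Q, 1507), Mul(-1, -2036340)) = Add(Add(-32, 2235), Mul(-1, -2036340)) = Add(2203, 2036340) = 2038543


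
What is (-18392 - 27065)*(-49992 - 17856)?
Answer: 3084166536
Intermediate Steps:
(-18392 - 27065)*(-49992 - 17856) = -45457*(-67848) = 3084166536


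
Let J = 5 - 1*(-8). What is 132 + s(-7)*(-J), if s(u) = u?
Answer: 223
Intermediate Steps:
J = 13 (J = 5 + 8 = 13)
132 + s(-7)*(-J) = 132 - (-7)*13 = 132 - 7*(-13) = 132 + 91 = 223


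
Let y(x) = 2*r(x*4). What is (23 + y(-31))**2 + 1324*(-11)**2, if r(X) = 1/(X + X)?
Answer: 2471424905/15376 ≈ 1.6073e+5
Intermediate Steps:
r(X) = 1/(2*X)
y(x) = 1/(4*x) (y(x) = 2*(1/(2*((x*4)))) = 2*(1/(2*((4*x)))) = 2*((1/(4*x))/2) = 2*(1/(8*x)) = 1/(4*x))
(23 + y(-31))**2 + 1324*(-11)**2 = (23 + (1/4)/(-31))**2 + 1324*(-11)**2 = (23 + (1/4)*(-1/31))**2 + 1324*121 = (23 - 1/124)**2 + 160204 = (2851/124)**2 + 160204 = 8128201/15376 + 160204 = 2471424905/15376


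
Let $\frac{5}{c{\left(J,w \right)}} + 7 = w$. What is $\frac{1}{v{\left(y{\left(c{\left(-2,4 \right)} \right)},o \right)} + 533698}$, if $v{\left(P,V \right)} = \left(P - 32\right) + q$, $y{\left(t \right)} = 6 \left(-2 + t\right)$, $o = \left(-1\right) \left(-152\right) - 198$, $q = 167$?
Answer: $\frac{1}{533811} \approx 1.8733 \cdot 10^{-6}$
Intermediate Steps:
$c{\left(J,w \right)} = \frac{5}{-7 + w}$
$o = -46$ ($o = 152 - 198 = -46$)
$y{\left(t \right)} = -12 + 6 t$
$v{\left(P,V \right)} = 135 + P$ ($v{\left(P,V \right)} = \left(P - 32\right) + 167 = \left(-32 + P\right) + 167 = 135 + P$)
$\frac{1}{v{\left(y{\left(c{\left(-2,4 \right)} \right)},o \right)} + 533698} = \frac{1}{\left(135 - \left(12 - 6 \frac{5}{-7 + 4}\right)\right) + 533698} = \frac{1}{\left(135 - \left(12 - 6 \frac{5}{-3}\right)\right) + 533698} = \frac{1}{\left(135 - \left(12 - 6 \cdot 5 \left(- \frac{1}{3}\right)\right)\right) + 533698} = \frac{1}{\left(135 + \left(-12 + 6 \left(- \frac{5}{3}\right)\right)\right) + 533698} = \frac{1}{\left(135 - 22\right) + 533698} = \frac{1}{113 + 533698} = \frac{1}{533811}$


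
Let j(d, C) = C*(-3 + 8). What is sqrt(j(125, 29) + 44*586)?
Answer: 3*sqrt(2881) ≈ 161.02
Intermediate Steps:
j(d, C) = 5*C (j(d, C) = C*5 = 5*C)
sqrt(j(125, 29) + 44*586) = sqrt(5*29 + 44*586) = sqrt(145 + 25784) = sqrt(25929) = 3*sqrt(2881)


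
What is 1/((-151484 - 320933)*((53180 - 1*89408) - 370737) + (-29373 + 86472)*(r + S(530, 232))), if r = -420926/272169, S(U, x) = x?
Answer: 90723/17443342333968121 ≈ 5.2010e-12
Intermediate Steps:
r = -420926/272169 (r = -420926*1/272169 = -420926/272169 ≈ -1.5466)
1/((-151484 - 320933)*((53180 - 1*89408) - 370737) + (-29373 + 86472)*(r + S(530, 232))) = 1/((-151484 - 320933)*((53180 - 1*89408) - 370737) + (-29373 + 86472)*(-420926/272169 + 232)) = 1/(-472417*((53180 - 89408) - 370737) + 57099*(62722282/272169)) = 1/(-472417*(-36228 - 370737) + 1193793193306/90723) = 1/(-472417*(-406965) + 1193793193306/90723) = 1/(192257184405 + 1193793193306/90723) = 1/(17443342333968121/90723) = 90723/17443342333968121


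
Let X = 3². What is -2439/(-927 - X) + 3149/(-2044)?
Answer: 56607/53144 ≈ 1.0652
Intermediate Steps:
X = 9
-2439/(-927 - X) + 3149/(-2044) = -2439/(-927 - 1*9) + 3149/(-2044) = -2439/(-927 - 9) + 3149*(-1/2044) = -2439/(-936) - 3149/2044 = -2439*(-1/936) - 3149/2044 = 271/104 - 3149/2044 = 56607/53144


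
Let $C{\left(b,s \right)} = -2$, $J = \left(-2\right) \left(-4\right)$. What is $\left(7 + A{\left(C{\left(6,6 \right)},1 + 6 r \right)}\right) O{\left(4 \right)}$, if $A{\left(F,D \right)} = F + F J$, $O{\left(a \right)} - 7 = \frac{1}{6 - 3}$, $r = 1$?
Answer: $- \frac{242}{3} \approx -80.667$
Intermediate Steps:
$J = 8$
$O{\left(a \right)} = \frac{22}{3}$ ($O{\left(a \right)} = 7 + \frac{1}{6 - 3} = 7 + \frac{1}{3} = \frac{22}{3}$)
$A{\left(F,D \right)} = 9 F$ ($A{\left(F,D \right)} = F + F 8 = F + 8 F = 9 F$)
$\left(7 + A{\left(C{\left(6,6 \right)},1 + 6 r \right)}\right) O{\left(4 \right)} = \left(7 + 9 \left(-2\right)\right) \frac{22}{3} = \left(7 - 18\right) \frac{22}{3} = \left(-11\right) \frac{22}{3} = - \frac{242}{3}$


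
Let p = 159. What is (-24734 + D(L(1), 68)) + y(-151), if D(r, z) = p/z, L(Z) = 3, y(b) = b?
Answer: -1692021/68 ≈ -24883.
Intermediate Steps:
D(r, z) = 159/z
(-24734 + D(L(1), 68)) + y(-151) = (-24734 + 159/68) - 151 = -1681753/68 - 151 = -1692021/68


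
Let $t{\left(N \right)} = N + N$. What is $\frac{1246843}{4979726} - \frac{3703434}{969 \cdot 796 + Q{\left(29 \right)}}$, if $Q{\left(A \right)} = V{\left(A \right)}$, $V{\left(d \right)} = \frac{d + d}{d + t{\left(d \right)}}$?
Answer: $- \frac{26220548726585}{5761478245562} \approx -4.551$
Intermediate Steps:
$t{\left(N \right)} = 2 N$
$V{\left(d \right)} = \frac{2}{3}$ ($V{\left(d \right)} = \frac{d + d}{d + 2 d} = \frac{2 d}{3 d} = 2 d \frac{1}{3 d} = \frac{2}{3}$)
$Q{\left(A \right)} = \frac{2}{3}$
$\frac{1246843}{4979726} - \frac{3703434}{969 \cdot 796 + Q{\left(29 \right)}} = \frac{1246843}{4979726} - \frac{3703434}{969 \cdot 796 + \frac{2}{3}} = 1246843 \cdot \frac{1}{4979726} - \frac{3703434}{771324 + \frac{2}{3}} = \frac{1246843}{4979726} - \frac{3703434}{\frac{2313974}{3}} = \frac{1246843}{4979726} - \frac{5555151}{1156987} = - \frac{26220548726585}{5761478245562}$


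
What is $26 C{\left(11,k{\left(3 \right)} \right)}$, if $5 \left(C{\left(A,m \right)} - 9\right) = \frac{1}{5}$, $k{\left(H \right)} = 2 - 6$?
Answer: $\frac{5876}{25} \approx 235.04$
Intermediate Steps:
$k{\left(H \right)} = -4$ ($k{\left(H \right)} = 2 - 6 = -4$)
$C{\left(A,m \right)} = \frac{226}{25}$ ($C{\left(A,m \right)} = 9 + \frac{1}{5 \cdot 5} = 9 + \frac{1}{5} \cdot \frac{1}{5} = 9 + \frac{1}{25} = \frac{226}{25}$)
$26 C{\left(11,k{\left(3 \right)} \right)} = 26 \cdot \frac{226}{25} = \frac{5876}{25}$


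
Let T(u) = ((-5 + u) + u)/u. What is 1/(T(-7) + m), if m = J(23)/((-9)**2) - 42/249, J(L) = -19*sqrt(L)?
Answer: 5637860739/11549031418 + 519506379*sqrt(23)/11549031418 ≈ 0.70390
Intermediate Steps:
T(u) = (-5 + 2*u)/u
m = -14/83 - 19*sqrt(23)/81 (m = (-19*sqrt(23))/((-9)**2) - 42/249 = -19*sqrt(23)/81 - 42*1/249 = -19*sqrt(23)*(1/81) - 14/83 = -19*sqrt(23)/81 - 14/83 = -14/83 - 19*sqrt(23)/81 ≈ -1.2936)
1/(T(-7) + m) = 1/((2 - 5/(-7)) + (-14/83 - 19*sqrt(23)/81)) = 1/((2 - 5*(-1/7)) + (-14/83 - 19*sqrt(23)/81)) = 1/((2 + 5/7) + (-14/83 - 19*sqrt(23)/81)) = 1/(19/7 + (-14/83 - 19*sqrt(23)/81)) = 1/(1479/581 - 19*sqrt(23)/81)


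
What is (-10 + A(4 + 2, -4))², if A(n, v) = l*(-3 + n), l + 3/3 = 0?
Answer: 169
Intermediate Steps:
l = -1 (l = -1 + 0 = -1)
A(n, v) = 3 - n (A(n, v) = -(-3 + n) = 3 - n)
(-10 + A(4 + 2, -4))² = (-10 + (3 - (4 + 2)))² = (-10 + (3 - 1*6))² = (-10 + (3 - 6))² = (-10 - 3)² = (-13)² = 169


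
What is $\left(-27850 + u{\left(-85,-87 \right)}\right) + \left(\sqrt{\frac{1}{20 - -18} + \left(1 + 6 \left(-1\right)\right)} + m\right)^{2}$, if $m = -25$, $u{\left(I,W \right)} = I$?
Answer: $- \frac{1037969}{38} - \frac{75 i \sqrt{798}}{19} \approx -27315.0 - 111.51 i$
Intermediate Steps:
$\left(-27850 + u{\left(-85,-87 \right)}\right) + \left(\sqrt{\frac{1}{20 - -18} + \left(1 + 6 \left(-1\right)\right)} + m\right)^{2} = \left(-27850 - 85\right) + \left(\sqrt{\frac{1}{20 - -18} + \left(1 + 6 \left(-1\right)\right)} - 25\right)^{2} = -27935 + \left(\sqrt{\frac{1}{20 + 18} + \left(1 - 6\right)} - 25\right)^{2} = -27935 + \left(\sqrt{\frac{1}{38} - 5} - 25\right)^{2} = -27935 + \left(\sqrt{- \frac{189}{38}} - 25\right)^{2} = -27935 + \left(\frac{3 i \sqrt{798}}{38} - 25\right)^{2} = -27935 + \left(-25 + \frac{3 i \sqrt{798}}{38}\right)^{2}$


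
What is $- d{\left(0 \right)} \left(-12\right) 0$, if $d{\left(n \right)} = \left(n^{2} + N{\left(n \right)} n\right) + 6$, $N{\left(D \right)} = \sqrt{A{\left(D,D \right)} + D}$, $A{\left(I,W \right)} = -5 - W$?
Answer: $0$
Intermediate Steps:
$N{\left(D \right)} = i \sqrt{5}$ ($N{\left(D \right)} = \sqrt{\left(-5 - D\right) + D} = \sqrt{-5} = i \sqrt{5}$)
$d{\left(n \right)} = 6 + n^{2} + i n \sqrt{5}$ ($d{\left(n \right)} = \left(n^{2} + i \sqrt{5} n\right) + 6 = \left(n^{2} + i n \sqrt{5}\right) + 6 = 6 + n^{2} + i n \sqrt{5}$)
$- d{\left(0 \right)} \left(-12\right) 0 = - \left(6 + 0^{2} + i 0 \sqrt{5}\right) \left(-12\right) 0 = - \left(6 + 0 + 0\right) \left(-12\right) 0 = - 6 \left(-12\right) 0 = - \left(-72\right) 0 = \left(-1\right) 0 = 0$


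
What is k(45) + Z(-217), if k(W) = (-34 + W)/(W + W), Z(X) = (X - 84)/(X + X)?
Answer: 1138/1395 ≈ 0.81577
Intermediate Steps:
Z(X) = (-84 + X)/(2*X) (Z(X) = (-84 + X)/((2*X)) = (-84 + X)*(1/(2*X)) = (-84 + X)/(2*X))
k(W) = (-34 + W)/(2*W) (k(W) = (-34 + W)/((2*W)) = (-34 + W)*(1/(2*W)) = (-34 + W)/(2*W))
k(45) + Z(-217) = (½)*(-34 + 45)/45 + (½)*(-84 - 217)/(-217) = (½)*(1/45)*11 + (½)*(-1/217)*(-301) = 11/90 + 43/62 = 1138/1395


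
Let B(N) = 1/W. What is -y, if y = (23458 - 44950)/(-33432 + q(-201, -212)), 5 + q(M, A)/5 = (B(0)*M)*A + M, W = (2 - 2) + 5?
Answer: 10746/4075 ≈ 2.6371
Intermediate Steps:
W = 5 (W = 0 + 5 = 5)
B(N) = ⅕ (B(N) = 1/5 = ⅕)
q(M, A) = -25 + 5*M + A*M (q(M, A) = -25 + 5*((M/5)*A + M) = -25 + 5*(A*M/5 + M) = -25 + 5*(M + A*M/5) = -25 + (5*M + A*M) = -25 + 5*M + A*M)
y = -10746/4075 (y = (23458 - 44950)/(-33432 + (-25 + 5*(-201) - 212*(-201))) = -21492/(-33432 + (-25 - 1005 + 42612)) = -21492/(-33432 + 41582) = -21492/8150 = -21492*1/8150 = -10746/4075 ≈ -2.6371)
-y = -1*(-10746/4075) = 10746/4075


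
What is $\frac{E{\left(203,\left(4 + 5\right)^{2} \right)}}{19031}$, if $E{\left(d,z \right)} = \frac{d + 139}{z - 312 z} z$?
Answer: $- \frac{342}{5918641} \approx -5.7784 \cdot 10^{-5}$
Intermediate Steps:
$E{\left(d,z \right)} = - \frac{139}{311} - \frac{d}{311}$ ($E{\left(d,z \right)} = \frac{139 + d}{\left(-311\right) z} z = \left(139 + d\right) \left(- \frac{1}{311 z}\right) z = - \frac{139 + d}{311 z} z = - \frac{139}{311} - \frac{d}{311}$)
$\frac{E{\left(203,\left(4 + 5\right)^{2} \right)}}{19031} = \frac{- \frac{139}{311} - \frac{203}{311}}{19031} = \left(- \frac{139}{311} - \frac{203}{311}\right) \frac{1}{19031} = \left(- \frac{342}{311}\right) \frac{1}{19031} = - \frac{342}{5918641}$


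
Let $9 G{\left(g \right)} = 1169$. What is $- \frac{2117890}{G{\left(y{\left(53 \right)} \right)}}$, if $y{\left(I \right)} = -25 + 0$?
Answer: $- \frac{19061010}{1169} \approx -16305.0$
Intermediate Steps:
$y{\left(I \right)} = -25$
$G{\left(g \right)} = \frac{1169}{9}$ ($G{\left(g \right)} = \frac{1}{9} \cdot 1169 = \frac{1169}{9}$)
$- \frac{2117890}{G{\left(y{\left(53 \right)} \right)}} = - \frac{2117890}{\frac{1169}{9}} = \left(-2117890\right) \frac{9}{1169} = - \frac{19061010}{1169}$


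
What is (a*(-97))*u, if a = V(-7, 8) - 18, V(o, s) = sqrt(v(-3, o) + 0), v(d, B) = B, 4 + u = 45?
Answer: 71586 - 3977*I*sqrt(7) ≈ 71586.0 - 10522.0*I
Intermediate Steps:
u = 41 (u = -4 + 45 = 41)
V(o, s) = sqrt(o) (V(o, s) = sqrt(o + 0) = sqrt(o))
a = -18 + I*sqrt(7) (a = sqrt(-7) - 18 = I*sqrt(7) - 18 = -18 + I*sqrt(7) ≈ -18.0 + 2.6458*I)
(a*(-97))*u = ((-18 + I*sqrt(7))*(-97))*41 = (1746 - 97*I*sqrt(7))*41 = 71586 - 3977*I*sqrt(7)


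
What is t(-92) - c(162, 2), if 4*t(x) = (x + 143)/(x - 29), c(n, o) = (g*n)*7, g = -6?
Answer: 3293085/484 ≈ 6803.9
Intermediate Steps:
c(n, o) = -42*n (c(n, o) = -6*n*7 = -42*n)
t(x) = (143 + x)/(4*(-29 + x)) (t(x) = ((x + 143)/(x - 29))/4 = ((143 + x)/(-29 + x))/4 = (143 + x)/(4*(-29 + x)))
t(-92) - c(162, 2) = (143 - 92)/(4*(-29 - 92)) - (-42)*162 = (1/4)*51/(-121) - 1*(-6804) = (1/4)*(-1/121)*51 + 6804 = -51/484 + 6804 = 3293085/484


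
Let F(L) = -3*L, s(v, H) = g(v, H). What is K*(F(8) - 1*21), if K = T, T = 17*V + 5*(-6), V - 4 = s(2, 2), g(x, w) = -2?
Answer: -180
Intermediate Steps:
s(v, H) = -2
V = 2 (V = 4 - 2 = 2)
T = 4 (T = 17*2 + 5*(-6) = 34 - 30 = 4)
K = 4
K*(F(8) - 1*21) = 4*(-3*8 - 1*21) = 4*(-24 - 21) = 4*(-45) = -180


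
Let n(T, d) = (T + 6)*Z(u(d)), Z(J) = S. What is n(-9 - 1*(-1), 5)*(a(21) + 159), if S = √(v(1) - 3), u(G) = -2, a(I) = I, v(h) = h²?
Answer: -360*I*√2 ≈ -509.12*I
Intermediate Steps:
S = I*√2 (S = √(1² - 3) = √(1 - 3) = √(-2) = I*√2 ≈ 1.4142*I)
Z(J) = I*√2
n(T, d) = I*√2*(6 + T) (n(T, d) = (T + 6)*(I*√2) = (6 + T)*(I*√2) = I*√2*(6 + T))
n(-9 - 1*(-1), 5)*(a(21) + 159) = (I*√2*(6 + (-9 - 1*(-1))))*(21 + 159) = (I*√2*(6 + (-9 + 1)))*180 = (I*√2*(6 - 8))*180 = (I*√2*(-2))*180 = -2*I*√2*180 = -360*I*√2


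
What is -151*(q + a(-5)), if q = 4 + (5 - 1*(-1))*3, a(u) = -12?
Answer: -1510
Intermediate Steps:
q = 22 (q = 4 + (5 + 1)*3 = 4 + 6*3 = 4 + 18 = 22)
-151*(q + a(-5)) = -151*(22 - 12) = -151*10 = -1510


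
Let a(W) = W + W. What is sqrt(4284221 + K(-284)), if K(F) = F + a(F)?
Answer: sqrt(4283369) ≈ 2069.6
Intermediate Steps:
a(W) = 2*W
K(F) = 3*F (K(F) = F + 2*F = 3*F)
sqrt(4284221 + K(-284)) = sqrt(4284221 + 3*(-284)) = sqrt(4284221 - 852) = sqrt(4283369)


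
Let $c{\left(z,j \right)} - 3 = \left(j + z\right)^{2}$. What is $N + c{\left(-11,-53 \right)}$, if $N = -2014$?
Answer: $2085$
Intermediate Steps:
$c{\left(z,j \right)} = 3 + \left(j + z\right)^{2}$
$N + c{\left(-11,-53 \right)} = -2014 + \left(3 + \left(-53 - 11\right)^{2}\right) = -2014 + \left(3 + \left(-64\right)^{2}\right) = -2014 + \left(3 + 4096\right) = -2014 + 4099 = 2085$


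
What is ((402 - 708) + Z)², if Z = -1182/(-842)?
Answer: 16444215225/177241 ≈ 92779.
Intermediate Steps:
Z = 591/421 (Z = -1182*(-1/842) = 591/421 ≈ 1.4038)
((402 - 708) + Z)² = ((402 - 708) + 591/421)² = (-306 + 591/421)² = (-128235/421)² = 16444215225/177241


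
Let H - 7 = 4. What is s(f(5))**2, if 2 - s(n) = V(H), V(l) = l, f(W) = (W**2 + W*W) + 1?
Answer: 81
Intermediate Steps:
H = 11 (H = 7 + 4 = 11)
f(W) = 1 + 2*W**2 (f(W) = (W**2 + W**2) + 1 = 2*W**2 + 1 = 1 + 2*W**2)
s(n) = -9 (s(n) = 2 - 1*11 = 2 - 11 = -9)
s(f(5))**2 = (-9)**2 = 81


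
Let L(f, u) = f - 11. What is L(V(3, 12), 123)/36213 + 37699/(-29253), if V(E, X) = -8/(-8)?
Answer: -151720713/117704321 ≈ -1.2890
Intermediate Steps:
V(E, X) = 1 (V(E, X) = -8*(-1/8) = 1)
L(f, u) = -11 + f
L(V(3, 12), 123)/36213 + 37699/(-29253) = (-11 + 1)/36213 + 37699/(-29253) = -10*1/36213 + 37699*(-1/29253) = -10/36213 - 37699/29253 = -151720713/117704321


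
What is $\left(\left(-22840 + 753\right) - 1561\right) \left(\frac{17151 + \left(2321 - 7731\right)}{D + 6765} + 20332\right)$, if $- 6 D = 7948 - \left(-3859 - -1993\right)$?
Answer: $- \frac{1849888678568}{3847} \approx -4.8087 \cdot 10^{8}$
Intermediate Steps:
$D = - \frac{4907}{3}$ ($D = - \frac{7948 - \left(-3859 - -1993\right)}{6} = - \frac{7948 - \left(-3859 + 1993\right)}{6} = - \frac{7948 - -1866}{6} = - \frac{7948 + 1866}{6} = \left(- \frac{1}{6}\right) 9814 = - \frac{4907}{3} \approx -1635.7$)
$\left(\left(-22840 + 753\right) - 1561\right) \left(\frac{17151 + \left(2321 - 7731\right)}{D + 6765} + 20332\right) = \left(\left(-22840 + 753\right) - 1561\right) \left(\frac{17151 + \left(2321 - 7731\right)}{- \frac{4907}{3} + 6765} + 20332\right) = \left(-22087 - 1561\right) \left(\frac{17151 - 5410}{\frac{15388}{3}} + 20332\right) = - 23648 \left(11741 \cdot \frac{3}{15388} + 20332\right) = - 23648 \left(\frac{35223}{15388} + 20332\right) = \left(-23648\right) \frac{312904039}{15388} = - \frac{1849888678568}{3847}$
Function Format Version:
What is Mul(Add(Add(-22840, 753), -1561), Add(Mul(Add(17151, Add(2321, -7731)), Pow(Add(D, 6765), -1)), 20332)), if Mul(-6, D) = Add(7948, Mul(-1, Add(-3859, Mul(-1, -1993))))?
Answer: Rational(-1849888678568, 3847) ≈ -4.8087e+8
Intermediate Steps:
D = Rational(-4907, 3) (D = Mul(Rational(-1, 6), Add(7948, Mul(-1, Add(-3859, Mul(-1, -1993))))) = Mul(Rational(-1, 6), Add(7948, Mul(-1, Add(-3859, 1993)))) = Mul(Rational(-1, 6), Add(7948, Mul(-1, -1866))) = Mul(Rational(-1, 6), Add(7948, 1866)) = Mul(Rational(-1, 6), 9814) = Rational(-4907, 3) ≈ -1635.7)
Mul(Add(Add(-22840, 753), -1561), Add(Mul(Add(17151, Add(2321, -7731)), Pow(Add(D, 6765), -1)), 20332)) = Mul(Add(Add(-22840, 753), -1561), Add(Mul(Add(17151, Add(2321, -7731)), Pow(Add(Rational(-4907, 3), 6765), -1)), 20332)) = Mul(Add(-22087, -1561), Add(Mul(Add(17151, -5410), Pow(Rational(15388, 3), -1)), 20332)) = Mul(-23648, Add(Mul(11741, Rational(3, 15388)), 20332)) = Mul(-23648, Add(Rational(35223, 15388), 20332)) = Mul(-23648, Rational(312904039, 15388)) = Rational(-1849888678568, 3847)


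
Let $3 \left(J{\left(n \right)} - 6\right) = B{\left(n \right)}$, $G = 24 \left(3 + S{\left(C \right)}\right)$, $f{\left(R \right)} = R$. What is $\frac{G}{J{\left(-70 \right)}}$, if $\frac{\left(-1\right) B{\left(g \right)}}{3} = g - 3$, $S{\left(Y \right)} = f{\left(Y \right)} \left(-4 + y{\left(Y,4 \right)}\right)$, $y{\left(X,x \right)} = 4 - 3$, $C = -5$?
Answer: $\frac{432}{79} \approx 5.4684$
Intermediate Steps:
$y{\left(X,x \right)} = 1$ ($y{\left(X,x \right)} = 4 - 3 = 1$)
$S{\left(Y \right)} = - 3 Y$ ($S{\left(Y \right)} = Y \left(-4 + 1\right) = Y \left(-3\right) = - 3 Y$)
$B{\left(g \right)} = 9 - 3 g$ ($B{\left(g \right)} = - 3 \left(g - 3\right) = - 3 \left(-3 + g\right) = 9 - 3 g$)
$G = 432$ ($G = 24 \left(3 - -15\right) = 24 \left(3 + 15\right) = 24 \cdot 18 = 432$)
$J{\left(n \right)} = 9 - n$ ($J{\left(n \right)} = 6 + \frac{9 - 3 n}{3} = 6 - \left(-3 + n\right) = 9 - n$)
$\frac{G}{J{\left(-70 \right)}} = \frac{432}{9 - -70} = \frac{432}{9 + 70} = \frac{432}{79}$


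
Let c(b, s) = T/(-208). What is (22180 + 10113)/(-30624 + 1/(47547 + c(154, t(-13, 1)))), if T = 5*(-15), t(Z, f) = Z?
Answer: -319372958343/302866796816 ≈ -1.0545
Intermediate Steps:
T = -75
c(b, s) = 75/208 (c(b, s) = -75/(-208) = -75*(-1/208) = 75/208)
(22180 + 10113)/(-30624 + 1/(47547 + c(154, t(-13, 1)))) = (22180 + 10113)/(-30624 + 1/(47547 + 75/208)) = 32293/(-30624 + 1/(9889851/208)) = 32293/(-30624 + 208/9889851) = 32293/(-302866796816/9889851) = 32293*(-9889851/302866796816) = -319372958343/302866796816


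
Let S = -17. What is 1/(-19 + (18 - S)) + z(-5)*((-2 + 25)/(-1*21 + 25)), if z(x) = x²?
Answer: 2301/16 ≈ 143.81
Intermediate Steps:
1/(-19 + (18 - S)) + z(-5)*((-2 + 25)/(-1*21 + 25)) = 1/(-19 + (18 - 1*(-17))) + (-5)²*((-2 + 25)/(-1*21 + 25)) = 1/(-19 + (18 + 17)) + 25*(23/(-21 + 25)) = 1/(-19 + 35) + 25*(23/4) = 1/16 + 25*(23*(¼)) = 1/16 + 25*(23/4) = 1/16 + 575/4 = 2301/16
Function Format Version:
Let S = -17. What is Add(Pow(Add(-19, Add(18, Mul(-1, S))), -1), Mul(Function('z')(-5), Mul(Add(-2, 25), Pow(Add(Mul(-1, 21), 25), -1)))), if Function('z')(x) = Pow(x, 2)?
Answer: Rational(2301, 16) ≈ 143.81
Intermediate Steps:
Add(Pow(Add(-19, Add(18, Mul(-1, S))), -1), Mul(Function('z')(-5), Mul(Add(-2, 25), Pow(Add(Mul(-1, 21), 25), -1)))) = Add(Pow(Add(-19, Add(18, Mul(-1, -17))), -1), Mul(Pow(-5, 2), Mul(Add(-2, 25), Pow(Add(Mul(-1, 21), 25), -1)))) = Add(Pow(Add(-19, Add(18, 17)), -1), Mul(25, Mul(23, Pow(Add(-21, 25), -1)))) = Add(Pow(Add(-19, 35), -1), Mul(25, Mul(23, Pow(4, -1)))) = Add(Pow(16, -1), Mul(25, Mul(23, Rational(1, 4)))) = Add(Rational(1, 16), Mul(25, Rational(23, 4))) = Add(Rational(1, 16), Rational(575, 4)) = Rational(2301, 16)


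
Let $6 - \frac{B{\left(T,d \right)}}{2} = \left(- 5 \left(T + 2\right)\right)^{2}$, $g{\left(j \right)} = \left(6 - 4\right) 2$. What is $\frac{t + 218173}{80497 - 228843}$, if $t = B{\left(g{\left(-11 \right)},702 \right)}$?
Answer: $- \frac{216385}{148346} \approx -1.4587$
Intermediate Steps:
$g{\left(j \right)} = 4$ ($g{\left(j \right)} = 2 \cdot 2 = 4$)
$B{\left(T,d \right)} = 12 - 2 \left(-10 - 5 T\right)^{2}$ ($B{\left(T,d \right)} = 12 - 2 \left(- 5 \left(T + 2\right)\right)^{2} = 12 - 2 \left(- 5 \left(2 + T\right)\right)^{2} = 12 - 2 \left(-10 - 5 T\right)^{2}$)
$t = -1788$ ($t = 12 - 50 \left(2 + 4\right)^{2} = 12 - 50 \cdot 6^{2} = 12 - 1800 = -1788$)
$\frac{t + 218173}{80497 - 228843} = \frac{-1788 + 218173}{80497 - 228843} = \frac{216385}{-148346} = 216385 \left(- \frac{1}{148346}\right) = - \frac{216385}{148346}$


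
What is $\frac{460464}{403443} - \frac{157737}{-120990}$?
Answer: $\frac{13261047539}{5423618730} \approx 2.4451$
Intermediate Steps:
$\frac{460464}{403443} - \frac{157737}{-120990} = 460464 \cdot \frac{1}{403443} - - \frac{52579}{40330} = \frac{153488}{134481} + \frac{52579}{40330} = \frac{13261047539}{5423618730}$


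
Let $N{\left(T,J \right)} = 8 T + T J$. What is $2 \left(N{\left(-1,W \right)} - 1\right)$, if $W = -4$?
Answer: $-10$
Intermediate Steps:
$N{\left(T,J \right)} = 8 T + J T$
$2 \left(N{\left(-1,W \right)} - 1\right) = 2 \left(- (8 - 4) - 1\right) = 2 \left(\left(-1\right) 4 - 1\right) = 2 \left(-4 - 1\right) = 2 \left(-5\right) = -10$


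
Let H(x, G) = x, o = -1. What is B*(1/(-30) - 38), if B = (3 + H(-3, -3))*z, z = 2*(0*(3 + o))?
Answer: 0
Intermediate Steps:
z = 0 (z = 2*(0*(3 - 1)) = 2*(0*2) = 2*0 = 0)
B = 0 (B = (3 - 3)*0 = 0*0 = 0)
B*(1/(-30) - 38) = 0*(1/(-30) - 38) = 0*(-1/30 - 38) = 0*(-1141/30) = 0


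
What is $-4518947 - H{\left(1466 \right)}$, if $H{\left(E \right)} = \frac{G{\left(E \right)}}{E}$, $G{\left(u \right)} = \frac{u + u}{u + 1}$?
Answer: $- \frac{6629295251}{1467} \approx -4.5189 \cdot 10^{6}$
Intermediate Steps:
$G{\left(u \right)} = \frac{2 u}{1 + u}$
$H{\left(E \right)} = \frac{2}{1 + E}$ ($H{\left(E \right)} = \frac{2 E \frac{1}{1 + E}}{E} = \frac{2}{1 + E}$)
$-4518947 - H{\left(1466 \right)} = -4518947 - \frac{2}{1 + 1466} = -4518947 - \frac{2}{1467} = - \frac{6629295251}{1467}$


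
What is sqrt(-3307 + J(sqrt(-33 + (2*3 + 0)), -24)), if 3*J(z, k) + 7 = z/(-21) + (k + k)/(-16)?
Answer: sqrt(-1458975 - 21*I*sqrt(3))/21 ≈ 0.00071698 - 57.518*I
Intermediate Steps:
J(z, k) = -7/3 - k/24 - z/63 (J(z, k) = -7/3 + (z/(-21) + (k + k)/(-16))/3 = -7/3 + (z*(-1/21) + (2*k)*(-1/16))/3 = -7/3 + (-z/21 - k/8)/3 = -7/3 + (-k/8 - z/21)/3 = -7/3 + (-k/24 - z/63) = -7/3 - k/24 - z/63)
sqrt(-3307 + J(sqrt(-33 + (2*3 + 0)), -24)) = sqrt(-3307 + (-7/3 - 1/24*(-24) - sqrt(-33 + (2*3 + 0))/63)) = sqrt(-3307 + (-7/3 + 1 - sqrt(-33 + (6 + 0))/63)) = sqrt(-3307 + (-7/3 + 1 - sqrt(-33 + 6)/63)) = sqrt(-3307 + (-7/3 + 1 - I*sqrt(3)/21)) = sqrt(-3307 + (-4/3 - I*sqrt(3)/21)) = sqrt(-9925/3 - I*sqrt(3)/21)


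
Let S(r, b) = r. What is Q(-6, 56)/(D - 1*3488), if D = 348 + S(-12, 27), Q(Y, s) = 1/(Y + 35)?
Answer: -1/91408 ≈ -1.0940e-5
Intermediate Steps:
Q(Y, s) = 1/(35 + Y)
D = 336 (D = 348 - 12 = 336)
Q(-6, 56)/(D - 1*3488) = 1/((35 - 6)*(336 - 1*3488)) = 1/(29*(336 - 3488)) = (1/29)/(-3152) = (1/29)*(-1/3152) = -1/91408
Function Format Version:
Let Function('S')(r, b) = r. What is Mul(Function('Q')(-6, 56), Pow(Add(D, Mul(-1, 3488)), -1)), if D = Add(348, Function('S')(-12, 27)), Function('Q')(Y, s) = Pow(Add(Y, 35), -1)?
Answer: Rational(-1, 91408) ≈ -1.0940e-5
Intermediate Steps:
Function('Q')(Y, s) = Pow(Add(35, Y), -1)
D = 336 (D = Add(348, -12) = 336)
Mul(Function('Q')(-6, 56), Pow(Add(D, Mul(-1, 3488)), -1)) = Mul(Pow(Add(35, -6), -1), Pow(Add(336, Mul(-1, 3488)), -1)) = Mul(Pow(29, -1), Pow(Add(336, -3488), -1)) = Mul(Rational(1, 29), Pow(-3152, -1)) = Mul(Rational(1, 29), Rational(-1, 3152)) = Rational(-1, 91408)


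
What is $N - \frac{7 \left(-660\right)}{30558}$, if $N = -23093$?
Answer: $- \frac{10691989}{463} \approx -23093.0$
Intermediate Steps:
$N - \frac{7 \left(-660\right)}{30558} = -23093 - \frac{7 \left(-660\right)}{30558} = -23093 - \left(-4620\right) \frac{1}{30558} = -23093 - - \frac{70}{463} = -23093 + \frac{70}{463} = - \frac{10691989}{463}$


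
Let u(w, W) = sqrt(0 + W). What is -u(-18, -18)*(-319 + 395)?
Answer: -228*I*sqrt(2) ≈ -322.44*I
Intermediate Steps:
u(w, W) = sqrt(W)
-u(-18, -18)*(-319 + 395) = -sqrt(-18)*(-319 + 395) = -3*I*sqrt(2)*76 = -228*I*sqrt(2)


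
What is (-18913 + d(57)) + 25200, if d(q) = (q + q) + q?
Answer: 6458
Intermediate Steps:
d(q) = 3*q (d(q) = 2*q + q = 3*q)
(-18913 + d(57)) + 25200 = (-18913 + 3*57) + 25200 = (-18913 + 171) + 25200 = -18742 + 25200 = 6458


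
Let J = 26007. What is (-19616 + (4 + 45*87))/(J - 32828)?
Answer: 15697/6821 ≈ 2.3013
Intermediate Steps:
(-19616 + (4 + 45*87))/(J - 32828) = (-19616 + (4 + 45*87))/(26007 - 32828) = (-19616 + (4 + 3915))/(-6821) = (-19616 + 3919)*(-1/6821) = -15697*(-1/6821) = 15697/6821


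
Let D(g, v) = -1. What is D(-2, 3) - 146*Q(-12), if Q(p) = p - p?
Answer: -1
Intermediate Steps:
Q(p) = 0
D(-2, 3) - 146*Q(-12) = -1 - 146*0 = -1 + 0 = -1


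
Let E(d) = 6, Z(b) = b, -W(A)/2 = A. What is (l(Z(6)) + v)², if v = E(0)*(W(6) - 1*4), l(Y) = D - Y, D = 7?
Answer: 9025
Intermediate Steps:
W(A) = -2*A
l(Y) = 7 - Y
v = -96 (v = 6*(-2*6 - 1*4) = 6*(-12 - 4) = 6*(-16) = -96)
(l(Z(6)) + v)² = ((7 - 1*6) - 96)² = ((7 - 6) - 96)² = (1 - 96)² = (-95)² = 9025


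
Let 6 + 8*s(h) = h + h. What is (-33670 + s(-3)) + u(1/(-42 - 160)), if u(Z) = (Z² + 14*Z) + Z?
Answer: -1373934915/40804 ≈ -33672.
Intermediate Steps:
s(h) = -¾ + h/4 (s(h) = -¾ + (h + h)/8 = -¾ + (2*h)/8 = -¾ + h/4)
u(Z) = Z² + 15*Z
(-33670 + s(-3)) + u(1/(-42 - 160)) = (-33670 + (-¾ + (¼)*(-3))) + (15 + 1/(-42 - 160))/(-42 - 160) = (-33670 + (-¾ - ¾)) + (15 + 1/(-202))/(-202) = (-33670 - 3/2) - (15 - 1/202)/202 = -67343/2 - 1/202*3029/202 = -67343/2 - 3029/40804 = -1373934915/40804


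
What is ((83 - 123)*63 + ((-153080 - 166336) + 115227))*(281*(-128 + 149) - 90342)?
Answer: 17454714669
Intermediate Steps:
((83 - 123)*63 + ((-153080 - 166336) + 115227))*(281*(-128 + 149) - 90342) = (-40*63 + (-319416 + 115227))*(281*21 - 90342) = (-2520 - 204189)*(5901 - 90342) = -206709*(-84441) = 17454714669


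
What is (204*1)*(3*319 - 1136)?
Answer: -36516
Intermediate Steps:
(204*1)*(3*319 - 1136) = 204*(957 - 1136) = 204*(-179) = -36516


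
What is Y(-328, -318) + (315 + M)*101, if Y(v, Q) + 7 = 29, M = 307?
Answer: 62844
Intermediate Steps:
Y(v, Q) = 22 (Y(v, Q) = -7 + 29 = 22)
Y(-328, -318) + (315 + M)*101 = 22 + (315 + 307)*101 = 22 + 622*101 = 22 + 62822 = 62844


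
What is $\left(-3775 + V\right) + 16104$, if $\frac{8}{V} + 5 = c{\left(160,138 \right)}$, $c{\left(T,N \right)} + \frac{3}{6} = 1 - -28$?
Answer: $\frac{579479}{47} \approx 12329.0$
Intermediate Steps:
$c{\left(T,N \right)} = \frac{57}{2}$ ($c{\left(T,N \right)} = - \frac{1}{2} + \left(1 - -28\right) = - \frac{1}{2} + \left(1 + 28\right) = - \frac{1}{2} + 29 = \frac{57}{2}$)
$V = \frac{16}{47}$ ($V = \frac{8}{-5 + \frac{57}{2}} = \frac{8}{\frac{47}{2}} = 8 \cdot \frac{2}{47} = \frac{16}{47} \approx 0.34043$)
$\left(-3775 + V\right) + 16104 = \left(-3775 + \frac{16}{47}\right) + 16104 = - \frac{177409}{47} + 16104 = \frac{579479}{47}$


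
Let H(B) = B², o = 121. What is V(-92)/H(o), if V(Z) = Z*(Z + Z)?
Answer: 16928/14641 ≈ 1.1562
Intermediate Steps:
V(Z) = 2*Z² (V(Z) = Z*(2*Z) = 2*Z²)
V(-92)/H(o) = (2*(-92)²)/(121²) = (2*8464)/14641 = 16928*(1/14641) = 16928/14641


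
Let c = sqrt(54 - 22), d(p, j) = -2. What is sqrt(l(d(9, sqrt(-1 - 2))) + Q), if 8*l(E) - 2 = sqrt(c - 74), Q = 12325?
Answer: sqrt(197204 + 2*I*sqrt(2)*sqrt(37 - 2*sqrt(2)))/4 ≈ 111.02 + 0.004654*I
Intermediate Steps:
c = 4*sqrt(2) (c = sqrt(32) = 4*sqrt(2) ≈ 5.6569)
l(E) = 1/4 + sqrt(-74 + 4*sqrt(2))/8 (l(E) = 1/4 + sqrt(4*sqrt(2) - 74)/8 = 1/4 + sqrt(-74 + 4*sqrt(2))/8)
sqrt(l(d(9, sqrt(-1 - 2))) + Q) = sqrt((1/4 + sqrt(-74 + 4*sqrt(2))/8) + 12325) = sqrt(49301/4 + sqrt(-74 + 4*sqrt(2))/8)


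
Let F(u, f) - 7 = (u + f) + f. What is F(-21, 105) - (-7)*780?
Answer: 5656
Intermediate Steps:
F(u, f) = 7 + u + 2*f (F(u, f) = 7 + ((u + f) + f) = 7 + ((f + u) + f) = 7 + (u + 2*f) = 7 + u + 2*f)
F(-21, 105) - (-7)*780 = (7 - 21 + 2*105) - (-7)*780 = (7 - 21 + 210) - 1*(-5460) = 196 + 5460 = 5656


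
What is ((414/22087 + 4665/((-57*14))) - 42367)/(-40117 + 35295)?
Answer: 248946376275/28329934724 ≈ 8.7874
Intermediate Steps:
((414/22087 + 4665/((-57*14))) - 42367)/(-40117 + 35295) = ((414*(1/22087) + 4665/(-798)) - 42367)/(-4822) = ((414/22087 + 4665*(-1/798)) - 42367)*(-1/4822) = ((414/22087 - 1555/266) - 42367)*(-1/4822) = (-34235161/5875142 - 42367)*(-1/4822) = -248946376275/5875142*(-1/4822) = 248946376275/28329934724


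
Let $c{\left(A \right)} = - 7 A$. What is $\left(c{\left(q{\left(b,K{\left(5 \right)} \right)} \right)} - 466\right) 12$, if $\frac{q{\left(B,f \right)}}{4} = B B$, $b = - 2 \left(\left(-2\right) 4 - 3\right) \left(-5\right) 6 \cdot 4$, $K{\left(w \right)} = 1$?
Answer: $-2341791192$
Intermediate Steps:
$b = -2640$ ($b = - 2 \left(-8 - 3\right) \left(\left(-30\right) 4\right) = \left(-2\right) \left(-11\right) \left(-120\right) = 22 \left(-120\right) = -2640$)
$q{\left(B,f \right)} = 4 B^{2}$ ($q{\left(B,f \right)} = 4 B B = 4 B^{2}$)
$\left(c{\left(q{\left(b,K{\left(5 \right)} \right)} \right)} - 466\right) 12 = \left(- 7 \cdot 4 \left(-2640\right)^{2} - 466\right) 12 = \left(- 7 \cdot 4 \cdot 6969600 - 466\right) 12 = \left(\left(-7\right) 27878400 - 466\right) 12 = \left(-195148800 - 466\right) 12 = \left(-195149266\right) 12 = -2341791192$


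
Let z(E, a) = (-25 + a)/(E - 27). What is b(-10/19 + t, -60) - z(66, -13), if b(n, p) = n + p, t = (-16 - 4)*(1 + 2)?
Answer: -88588/741 ≈ -119.55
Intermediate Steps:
t = -60 (t = -20*3 = -60)
z(E, a) = (-25 + a)/(-27 + E)
b(-10/19 + t, -60) - z(66, -13) = ((-10/19 - 60) - 60) - (-25 - 13)/(-27 + 66) = ((-10*1/19 - 60) - 60) - (-38)/39 = ((-10/19 - 60) - 60) - (-38)/39 = (-1150/19 - 60) - 1*(-38/39) = -2290/19 + 38/39 = -88588/741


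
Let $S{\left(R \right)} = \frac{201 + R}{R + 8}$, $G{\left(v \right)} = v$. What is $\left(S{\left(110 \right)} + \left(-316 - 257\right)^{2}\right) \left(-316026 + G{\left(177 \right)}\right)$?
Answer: $- \frac{12236979814917}{118} \approx -1.037 \cdot 10^{11}$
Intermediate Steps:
$S{\left(R \right)} = \frac{201 + R}{8 + R}$
$\left(S{\left(110 \right)} + \left(-316 - 257\right)^{2}\right) \left(-316026 + G{\left(177 \right)}\right) = \left(\frac{201 + 110}{8 + 110} + \left(-316 - 257\right)^{2}\right) \left(-316026 + 177\right) = \left(\frac{1}{118} \cdot 311 + \left(-573\right)^{2}\right) \left(-315849\right) = \left(\frac{1}{118} \cdot 311 + 328329\right) \left(-315849\right) = \left(\frac{311}{118} + 328329\right) \left(-315849\right) = \frac{38743133}{118} \left(-315849\right) = - \frac{12236979814917}{118}$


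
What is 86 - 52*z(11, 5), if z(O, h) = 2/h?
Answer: 326/5 ≈ 65.200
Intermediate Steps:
86 - 52*z(11, 5) = 86 - 104/5 = 326/5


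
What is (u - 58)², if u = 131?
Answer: 5329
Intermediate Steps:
(u - 58)² = (131 - 58)² = 73² = 5329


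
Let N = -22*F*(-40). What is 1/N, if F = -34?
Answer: -1/29920 ≈ -3.3422e-5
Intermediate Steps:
N = -29920 (N = -22*(-34)*(-40) = 748*(-40) = -29920)
1/N = 1/(-29920) = -1/29920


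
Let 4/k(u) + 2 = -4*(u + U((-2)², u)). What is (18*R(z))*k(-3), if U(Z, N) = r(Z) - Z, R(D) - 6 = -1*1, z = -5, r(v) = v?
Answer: 36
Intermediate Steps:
R(D) = 5 (R(D) = 6 - 1*1 = 6 - 1 = 5)
U(Z, N) = 0 (U(Z, N) = Z - Z = 0)
k(u) = 4/(-2 - 4*u) (k(u) = 4/(-2 - 4*(u + 0)) = 4/(-2 - 4*u))
(18*R(z))*k(-3) = (18*5)*(-2/(1 + 2*(-3))) = 90*(-2/(1 - 6)) = 90*(-2/(-5)) = 90*(-2*(-⅕)) = 90*(⅖) = 36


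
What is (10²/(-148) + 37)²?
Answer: 1806336/1369 ≈ 1319.5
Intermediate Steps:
(10²/(-148) + 37)² = (100*(-1/148) + 37)² = (-25/37 + 37)² = (1344/37)² = 1806336/1369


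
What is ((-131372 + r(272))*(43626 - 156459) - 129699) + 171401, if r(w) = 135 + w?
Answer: 14777215547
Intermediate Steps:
((-131372 + r(272))*(43626 - 156459) - 129699) + 171401 = ((-131372 + (135 + 272))*(43626 - 156459) - 129699) + 171401 = ((-131372 + 407)*(-112833) - 129699) + 171401 = (-130965*(-112833) - 129699) + 171401 = (14777173845 - 129699) + 171401 = 14777044146 + 171401 = 14777215547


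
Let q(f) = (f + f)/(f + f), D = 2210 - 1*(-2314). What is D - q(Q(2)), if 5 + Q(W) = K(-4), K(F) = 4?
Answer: 4523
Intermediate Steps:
Q(W) = -1 (Q(W) = -5 + 4 = -1)
D = 4524 (D = 2210 + 2314 = 4524)
q(f) = 1 (q(f) = (2*f)/((2*f)) = (2*f)*(1/(2*f)) = 1)
D - q(Q(2)) = 4524 - 1*1 = 4524 - 1 = 4523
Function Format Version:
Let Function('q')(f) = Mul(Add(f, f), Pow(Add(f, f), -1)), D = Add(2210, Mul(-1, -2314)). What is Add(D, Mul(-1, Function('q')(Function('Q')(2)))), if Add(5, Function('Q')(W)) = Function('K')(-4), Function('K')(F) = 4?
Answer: 4523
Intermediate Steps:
Function('Q')(W) = -1 (Function('Q')(W) = Add(-5, 4) = -1)
D = 4524 (D = Add(2210, 2314) = 4524)
Function('q')(f) = 1 (Function('q')(f) = Mul(Mul(2, f), Pow(Mul(2, f), -1)) = Mul(Mul(2, f), Mul(Rational(1, 2), Pow(f, -1))) = 1)
Add(D, Mul(-1, Function('q')(Function('Q')(2)))) = Add(4524, Mul(-1, 1)) = Add(4524, -1) = 4523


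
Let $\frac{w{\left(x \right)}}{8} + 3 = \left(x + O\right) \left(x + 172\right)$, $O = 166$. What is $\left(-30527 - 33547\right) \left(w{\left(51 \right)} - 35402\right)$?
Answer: $-22534953948$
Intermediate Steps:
$w{\left(x \right)} = -24 + 8 \left(166 + x\right) \left(172 + x\right)$ ($w{\left(x \right)} = -24 + 8 \left(x + 166\right) \left(x + 172\right) = -24 + 8 \left(166 + x\right) \left(172 + x\right)$)
$\left(-30527 - 33547\right) \left(w{\left(51 \right)} - 35402\right) = \left(-30527 - 33547\right) \left(\left(228392 + 8 \cdot 51^{2} + 2704 \cdot 51\right) - 35402\right) = - 64074 \left(\left(228392 + 8 \cdot 2601 + 137904\right) - 35402\right) = - 64074 \left(\left(228392 + 20808 + 137904\right) - 35402\right) = - 64074 \left(387104 - 35402\right) = \left(-64074\right) 351702 = -22534953948$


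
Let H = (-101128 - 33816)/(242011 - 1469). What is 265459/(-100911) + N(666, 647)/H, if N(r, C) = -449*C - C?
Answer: 1766786325676751/3404333496 ≈ 5.1898e+5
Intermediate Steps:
N(r, C) = -450*C
H = -67472/120271 (H = -134944/240542 = -134944*1/240542 = -67472/120271 ≈ -0.56100)
265459/(-100911) + N(666, 647)/H = 265459/(-100911) + (-450*647)/(-67472/120271) = 265459*(-1/100911) - 291150*(-120271/67472) = -265459/100911 + 17508450825/33736 = 1766786325676751/3404333496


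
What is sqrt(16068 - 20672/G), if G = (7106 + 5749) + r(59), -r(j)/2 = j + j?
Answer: 14*sqrt(13053030505)/12619 ≈ 126.75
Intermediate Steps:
r(j) = -4*j (r(j) = -2*(j + j) = -4*j)
G = 12619 (G = (7106 + 5749) - 4*59 = 12855 - 236 = 12619)
sqrt(16068 - 20672/G) = sqrt(16068 - 20672/12619) = sqrt(202741420/12619) = 14*sqrt(13053030505)/12619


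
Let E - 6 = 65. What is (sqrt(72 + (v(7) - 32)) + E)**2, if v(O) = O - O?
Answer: 5081 + 284*sqrt(10) ≈ 5979.1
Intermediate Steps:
v(O) = 0
E = 71 (E = 6 + 65 = 71)
(sqrt(72 + (v(7) - 32)) + E)**2 = (sqrt(72 + (0 - 32)) + 71)**2 = (sqrt(72 - 32) + 71)**2 = (sqrt(40) + 71)**2 = (2*sqrt(10) + 71)**2 = (71 + 2*sqrt(10))**2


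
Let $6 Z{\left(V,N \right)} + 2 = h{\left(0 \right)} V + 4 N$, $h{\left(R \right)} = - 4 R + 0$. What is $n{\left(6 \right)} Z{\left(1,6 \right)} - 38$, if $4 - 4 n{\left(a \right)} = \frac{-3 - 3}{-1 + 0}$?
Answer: $- \frac{239}{6} \approx -39.833$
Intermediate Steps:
$h{\left(R \right)} = - 4 R$
$Z{\left(V,N \right)} = - \frac{1}{3} + \frac{2 N}{3}$ ($Z{\left(V,N \right)} = - \frac{1}{3} + \frac{\left(-4\right) 0 V + 4 N}{6} = - \frac{1}{3} + \frac{0 V + 4 N}{6} = - \frac{1}{3} + \frac{0 + 4 N}{6} = - \frac{1}{3} + \frac{4 N}{6} = - \frac{1}{3} + \frac{2 N}{3}$)
$n{\left(a \right)} = - \frac{1}{2}$ ($n{\left(a \right)} = 1 - \frac{\left(-3 - 3\right) \frac{1}{-1 + 0}}{4} = 1 - \frac{\left(-6\right) \frac{1}{-1}}{4} = 1 - \frac{\left(-6\right) \left(-1\right)}{4} = 1 - \frac{3}{2} = - \frac{1}{2}$)
$n{\left(6 \right)} Z{\left(1,6 \right)} - 38 = - \frac{- \frac{1}{3} + \frac{2}{3} \cdot 6}{2} - 38 = - \frac{- \frac{1}{3} + 4}{2} - 38 = \left(- \frac{1}{2}\right) \frac{11}{3} - 38 = - \frac{11}{6} - 38 = - \frac{239}{6}$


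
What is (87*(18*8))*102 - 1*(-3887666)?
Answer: 5165522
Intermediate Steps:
(87*(18*8))*102 - 1*(-3887666) = (87*144)*102 + 3887666 = 12528*102 + 3887666 = 1277856 + 3887666 = 5165522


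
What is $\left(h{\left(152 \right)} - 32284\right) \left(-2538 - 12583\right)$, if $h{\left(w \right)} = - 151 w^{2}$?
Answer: $53240859548$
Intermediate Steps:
$\left(h{\left(152 \right)} - 32284\right) \left(-2538 - 12583\right) = \left(- 151 \cdot 152^{2} - 32284\right) \left(-2538 - 12583\right) = \left(\left(-151\right) 23104 - 32284\right) \left(-15121\right) = \left(-3488704 - 32284\right) \left(-15121\right) = \left(-3520988\right) \left(-15121\right) = 53240859548$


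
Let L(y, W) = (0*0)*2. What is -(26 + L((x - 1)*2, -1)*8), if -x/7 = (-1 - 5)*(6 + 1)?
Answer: -26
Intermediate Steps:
x = 294 (x = -7*(-1 - 5)*(6 + 1) = -(-42)*7 = -7*(-42) = 294)
L(y, W) = 0 (L(y, W) = 0*2 = 0)
-(26 + L((x - 1)*2, -1)*8) = -(26 + 0*8) = -(26 + 0) = -1*26 = -26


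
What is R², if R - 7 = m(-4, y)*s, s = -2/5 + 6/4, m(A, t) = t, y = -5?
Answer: 9/4 ≈ 2.2500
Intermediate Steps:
s = 11/10 (s = -2*⅕ + 6*(¼) = -⅖ + 3/2 = 11/10 ≈ 1.1000)
R = 3/2 (R = 7 - 5*11/10 = 7 - 11/2 = 3/2 ≈ 1.5000)
R² = (3/2)² = 9/4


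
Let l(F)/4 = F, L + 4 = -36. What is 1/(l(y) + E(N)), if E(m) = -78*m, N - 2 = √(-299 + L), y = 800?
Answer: 761/2832103 + 39*I*√339/5664206 ≈ 0.0002687 + 0.00012677*I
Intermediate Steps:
L = -40 (L = -4 - 36 = -40)
l(F) = 4*F
N = 2 + I*√339 (N = 2 + √(-299 - 40) = 2 + √(-339) = 2 + I*√339 ≈ 2.0 + 18.412*I)
1/(l(y) + E(N)) = 1/(4*800 - 78*(2 + I*√339)) = 1/(3200 + (-156 - 78*I*√339)) = 1/(3044 - 78*I*√339)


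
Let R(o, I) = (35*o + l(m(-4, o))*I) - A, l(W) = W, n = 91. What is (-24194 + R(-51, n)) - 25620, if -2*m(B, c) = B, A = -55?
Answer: -51362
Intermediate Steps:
m(B, c) = -B/2
R(o, I) = 55 + 2*I + 35*o (R(o, I) = (35*o + (-½*(-4))*I) - 1*(-55) = (35*o + 2*I) + 55 = (2*I + 35*o) + 55 = 55 + 2*I + 35*o)
(-24194 + R(-51, n)) - 25620 = (-24194 + (55 + 2*91 + 35*(-51))) - 25620 = (-24194 + (55 + 182 - 1785)) - 25620 = (-24194 - 1548) - 25620 = -25742 - 25620 = -51362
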